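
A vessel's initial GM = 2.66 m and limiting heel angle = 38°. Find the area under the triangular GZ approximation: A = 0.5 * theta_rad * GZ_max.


Formula: GZ_max = GM * sin(theta); Area = 0.5 * theta_rad * GZ_max
Step 1 — GZ_max = 2.66 * sin(38°) = 2.66 * 0.615661 = 1.637658 m
Step 2 — theta_rad = 38 * pi/180 = 0.663225 rad
Step 3 — Area = 0.5 * 0.663225 * 1.637658 ≈ 0.54307 m·rad (5 s.f.)

0.54307 m·rad


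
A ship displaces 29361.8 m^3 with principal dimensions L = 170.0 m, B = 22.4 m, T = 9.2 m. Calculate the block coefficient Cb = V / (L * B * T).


Formula: Cb = V / (L * B * T)
Step 1 — L * B * T = 170.0 * 22.4 * 9.2 = 35033.6 m^3
Step 2 — Cb = 29361.8 / 35033.6 ≈ 0.83810 (5 s.f.)

0.83810


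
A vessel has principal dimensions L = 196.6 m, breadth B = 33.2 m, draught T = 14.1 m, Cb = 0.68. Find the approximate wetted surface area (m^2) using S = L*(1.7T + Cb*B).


Formula: S = 1.7*L*T + V/T with V = Cb*L*B*T, i.e. S = L * (1.7*T + Cb*B)
Step 1 — 1.7*T = 1.7 * 14.1 = 23.97 m
Step 2 — Cb*B = 0.68 * 33.2 = 22.576 m
Step 3 — 1.7*T + Cb*B = 23.97 + 22.576 = 46.546 m
Step 4 — S = 196.6 * 46.546 ≈ 9150.9 m^2 (5 s.f.)

9150.9 m^2


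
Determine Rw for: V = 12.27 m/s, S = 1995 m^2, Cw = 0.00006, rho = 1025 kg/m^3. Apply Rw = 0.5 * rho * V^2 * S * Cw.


Formula: Rw = 0.5 * rho * V^2 * S * Cw
Step 1 — V^2 = 12.27^2 = 150.5529
Step 2 — 0.5 * rho * V^2 = 0.5 * 1025 * 150.5529 = 77158.36125
Step 3 — Rw = 77158.36125 * 1995 * 0.00006 ≈ 9235.9 N (5 s.f.)

9235.9 N


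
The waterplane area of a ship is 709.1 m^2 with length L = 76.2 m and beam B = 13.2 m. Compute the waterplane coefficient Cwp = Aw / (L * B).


Formula: Cwp = Aw / (L * B)
Step 1 — L * B = 76.2 * 13.2 = 1005.84 m^2
Step 2 — Cwp = 709.1 / 1005.84 ≈ 0.70498 (5 s.f.)

0.70498


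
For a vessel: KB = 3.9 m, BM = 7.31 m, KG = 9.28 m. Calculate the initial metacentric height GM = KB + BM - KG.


Formula: GM = KB + BM - KG
Step 1 — KM = KB + BM = 3.9 + 7.31 = 11.21 m
Step 2 — GM = KM - KG = 11.21 - 9.28 = 1.93 m

1.93 m


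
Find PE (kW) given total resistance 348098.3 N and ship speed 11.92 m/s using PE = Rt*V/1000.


Formula: PE = Rt * V / 1000 (kW)
Step 1 — PE (W) = 348098.3 * 11.92 = 4149331.736 W
Step 2 — PE (kW) = 4149331.736 / 1000 ≈ 4149.3 kW (5 s.f.)

4149.3 kW


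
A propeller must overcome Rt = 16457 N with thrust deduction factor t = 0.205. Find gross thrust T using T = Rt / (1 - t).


Formula: T = Rt / (1 - t)
Step 1 — (1 - t) = 1 - 0.205 = 0.795
Step 2 — T = 16457 / 0.795 ≈ 20701 N (5 s.f.)

20701 N


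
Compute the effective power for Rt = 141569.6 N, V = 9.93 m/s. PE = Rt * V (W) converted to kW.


Formula: PE = Rt * V / 1000 (kW)
Step 1 — PE (W) = 141569.6 * 9.93 = 1405786.128 W
Step 2 — PE (kW) = 1405786.128 / 1000 ≈ 1405.8 kW (5 s.f.)

1405.8 kW


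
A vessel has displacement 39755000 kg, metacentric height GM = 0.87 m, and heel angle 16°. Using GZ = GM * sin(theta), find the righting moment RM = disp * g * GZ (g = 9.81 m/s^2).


Formula: GZ = GM * sin(theta); RM = disp * g * GZ
Step 1 — GZ = 0.87 * sin(16°) = 0.87 * 0.275637 = 0.239804 m
Step 2 — RM = 39755000 * 9.81 * 0.239804 ≈ 93523000 N·m (5 s.f.)

93523000 N·m


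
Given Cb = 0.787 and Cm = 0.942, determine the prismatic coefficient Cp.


Formula: Cp = Cb / Cm
Substituting: Cp = 0.787 / 0.942
Result: Cp ≈ 0.83546 (5 s.f.)

0.83546


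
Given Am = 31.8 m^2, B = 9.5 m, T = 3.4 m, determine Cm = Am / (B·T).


Formula: Cm = Am / (B * T)
Step 1 — B * T = 9.5 * 3.4 = 32.3 m^2
Step 2 — Cm = 31.8 / 32.3 ≈ 0.98452 (5 s.f.)

0.98452


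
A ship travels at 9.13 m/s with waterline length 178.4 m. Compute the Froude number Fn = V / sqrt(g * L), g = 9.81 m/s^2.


Formula: Fn = V / sqrt(g * L)
Step 1 — g * L = 9.81 * 178.4 = 1750.104
Step 2 — sqrt(g * L) = sqrt(1750.104) = 41.834244
Step 3 — Fn = 9.13 / 41.834244 ≈ 0.21824 (5 s.f.)

0.21824


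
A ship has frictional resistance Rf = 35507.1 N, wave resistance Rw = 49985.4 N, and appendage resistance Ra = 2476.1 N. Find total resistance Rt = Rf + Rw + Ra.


Formula: Rt = Rf + Rw + Ra
Substituting: Rt = 35507.1 + 49985.4 + 2476.1
Result: Rt = 87968.6 N

87968.6 N


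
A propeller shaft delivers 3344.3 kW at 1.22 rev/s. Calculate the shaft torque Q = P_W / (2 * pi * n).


Formula: Q = P_W / (2 * pi * n)
Step 1 — P_W = 3344.3 kW * 1000 = 3344300.0 W
Step 2 — 2 * pi * n = 2 * pi * 1.22 = 7.665486
Step 3 — Q = 3344300.0 / 7.665486 ≈ 436280 N·m (5 s.f.)

436280 N·m


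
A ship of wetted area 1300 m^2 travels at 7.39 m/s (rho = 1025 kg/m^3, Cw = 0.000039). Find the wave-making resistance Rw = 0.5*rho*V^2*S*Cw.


Formula: Rw = 0.5 * rho * V^2 * S * Cw
Step 1 — V^2 = 7.39^2 = 54.6121
Step 2 — 0.5 * rho * V^2 = 0.5 * 1025 * 54.6121 = 27988.70125
Step 3 — Rw = 27988.70125 * 1300 * 0.000039 ≈ 1419.0 N (5 s.f.)

1419.0 N


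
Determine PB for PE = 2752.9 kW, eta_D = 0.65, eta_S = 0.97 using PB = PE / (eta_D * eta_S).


Formula: PB = PE / (eta_D * eta_S)
Step 1 — combined efficiency = eta_D * eta_S = 0.65 * 0.97 = 0.6305
Step 2 — PB = 2752.9 / 0.6305 ≈ 4366.2 kW (5 s.f.)

4366.2 kW


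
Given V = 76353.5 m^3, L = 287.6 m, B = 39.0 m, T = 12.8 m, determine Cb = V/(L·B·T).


Formula: Cb = V / (L * B * T)
Step 1 — L * B * T = 287.6 * 39.0 * 12.8 = 143569.92 m^3
Step 2 — Cb = 76353.5 / 143569.92 ≈ 0.53182 (5 s.f.)

0.53182


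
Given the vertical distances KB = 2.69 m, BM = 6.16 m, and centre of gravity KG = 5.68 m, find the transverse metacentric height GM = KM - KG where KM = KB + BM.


Formula: GM = KB + BM - KG
Step 1 — KM = KB + BM = 2.69 + 6.16 = 8.85 m
Step 2 — GM = KM - KG = 8.85 - 5.68 = 3.17 m

3.17 m


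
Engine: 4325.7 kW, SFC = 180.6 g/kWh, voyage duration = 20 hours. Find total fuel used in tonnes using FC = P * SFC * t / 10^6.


Formula: FC (tonnes) = P * SFC * t / 1,000,000
Step 1 — P * SFC * t = 4325.7 * 180.6 * 20 = 15624428.4 g
Step 2 — FC (tonnes) = 15624428.4 / 1,000,000 ≈ 15.624 tonnes (5 s.f.)

15.624 tonnes


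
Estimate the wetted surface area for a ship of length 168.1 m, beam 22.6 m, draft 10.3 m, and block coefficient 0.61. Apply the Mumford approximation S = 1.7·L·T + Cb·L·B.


Formula: S = 1.7*L*T + V/T with V = Cb*L*B*T, i.e. S = L * (1.7*T + Cb*B)
Step 1 — 1.7*T = 1.7 * 10.3 = 17.51 m
Step 2 — Cb*B = 0.61 * 22.6 = 13.786 m
Step 3 — 1.7*T + Cb*B = 17.51 + 13.786 = 31.296 m
Step 4 — S = 168.1 * 31.296 ≈ 5260.9 m^2 (5 s.f.)

5260.9 m^2


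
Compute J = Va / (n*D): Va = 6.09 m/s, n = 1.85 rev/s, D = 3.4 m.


Formula: J = Va / (n * D)
Step 1 — n * D = 1.85 * 3.4 = 6.29
Step 2 — J = 6.09 / 6.29 ≈ 0.96820 (5 s.f.)

0.96820


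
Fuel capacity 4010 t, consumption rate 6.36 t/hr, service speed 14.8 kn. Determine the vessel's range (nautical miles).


Formula: endurance = fuel / rate; range = endurance * speed
Step 1 — endurance = 4010 / 6.36 = 630.5031 hours
Step 2 — range = 630.5031 * 14.8 ≈ 9331.4 nautical miles (5 s.f.)

9331.4 NM


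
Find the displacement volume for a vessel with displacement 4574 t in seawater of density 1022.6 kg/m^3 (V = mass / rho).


Formula: V = mass / rho
Step 1 — convert tonnes to kg: 4574 t * 1000 = 4574000 kg
Step 2 — V = 4574000 / 1022.6 ≈ 4472.9 m^3 (5 s.f.)

4472.9 m^3


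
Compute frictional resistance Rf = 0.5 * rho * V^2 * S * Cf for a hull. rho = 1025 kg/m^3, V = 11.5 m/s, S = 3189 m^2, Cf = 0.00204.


Formula: Rf = 0.5 * rho * V^2 * S * Cf
Step 1 — V^2 = 11.5^2 = 132.25
Step 2 — 0.5 * rho * V^2 = 0.5 * 1025 * 132.25 = 67778.125
Step 3 — Rf = 67778.125 * 3189 * 0.00204 ≈ 440930 N (5 s.f.)

440930 N


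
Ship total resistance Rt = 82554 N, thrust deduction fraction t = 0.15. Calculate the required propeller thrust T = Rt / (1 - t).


Formula: T = Rt / (1 - t)
Step 1 — (1 - t) = 1 - 0.15 = 0.85
Step 2 — T = 82554 / 0.85 ≈ 97122 N (5 s.f.)

97122 N


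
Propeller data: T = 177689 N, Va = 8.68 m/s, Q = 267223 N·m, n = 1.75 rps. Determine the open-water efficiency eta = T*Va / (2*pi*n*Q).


Formula: eta = T * Va / (2 * pi * n * Q)
Step 1 — numerator = T * Va = 177689 * 8.68 = 1542340.52
Step 2 — 2 * pi * n = 2 * pi * 1.75 = 10.995574
Step 3 — denominator = 10.995574 * 267223 = 2938270.27
Step 4 — eta = 1542340.52 / 2938270.27 ≈ 0.52491 (5 s.f.)

0.52491


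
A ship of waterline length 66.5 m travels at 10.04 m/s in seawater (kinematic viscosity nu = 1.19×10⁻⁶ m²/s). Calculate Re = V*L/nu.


Formula: Re = V * L / nu
Step 1 — V * L = 10.04 * 66.5 = 667.66 m^2/s
Step 2 — Re = 667.66 / 1.19e-6 = 5.61e+08

5.61e+08


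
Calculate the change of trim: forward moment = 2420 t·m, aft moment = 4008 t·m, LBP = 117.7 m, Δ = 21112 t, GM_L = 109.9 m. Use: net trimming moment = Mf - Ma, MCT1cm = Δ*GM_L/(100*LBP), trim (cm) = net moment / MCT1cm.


Formula: net trimming moment = Mf - Ma; MCT1cm = Δ*GM_L/(100*LBP); trim = net moment / MCT1cm
Step 1 — net trimming moment = 2420 - 4008 = -1588 t·m
Step 2 — MCT1cm = 21112 * 109.9 / (100 * 117.7) = 197.129 t·m/cm
Step 3 — trim = -1588 / 197.129 ≈ -8.0556 cm (5 s.f.)

-8.0556 cm


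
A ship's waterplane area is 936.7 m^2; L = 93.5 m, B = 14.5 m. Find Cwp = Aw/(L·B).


Formula: Cwp = Aw / (L * B)
Step 1 — L * B = 93.5 * 14.5 = 1355.75 m^2
Step 2 — Cwp = 936.7 / 1355.75 ≈ 0.69091 (5 s.f.)

0.69091


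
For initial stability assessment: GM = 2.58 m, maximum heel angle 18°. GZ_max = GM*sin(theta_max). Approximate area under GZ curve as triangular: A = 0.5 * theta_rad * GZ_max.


Formula: GZ_max = GM * sin(theta); Area = 0.5 * theta_rad * GZ_max
Step 1 — GZ_max = 2.58 * sin(18°) = 2.58 * 0.309017 = 0.797264 m
Step 2 — theta_rad = 18 * pi/180 = 0.314159 rad
Step 3 — Area = 0.5 * 0.314159 * 0.797264 ≈ 0.12523 m·rad (5 s.f.)

0.12523 m·rad


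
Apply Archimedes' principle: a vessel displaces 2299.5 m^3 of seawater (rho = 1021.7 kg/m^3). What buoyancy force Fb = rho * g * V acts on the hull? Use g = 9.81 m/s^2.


Formula: Fb = rho * g * V
Substituting: Fb = 1021.7 * 9.81 * 2299.5
Intermediate: 1021.7 * 9.81 = 10022.877
Result: Fb = 10022.877 * 2299.5 ≈ 23048000 N (5 s.f.)

23048000 N


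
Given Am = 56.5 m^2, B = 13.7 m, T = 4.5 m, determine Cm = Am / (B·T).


Formula: Cm = Am / (B * T)
Step 1 — B * T = 13.7 * 4.5 = 61.65 m^2
Step 2 — Cm = 56.5 / 61.65 ≈ 0.91646 (5 s.f.)

0.91646


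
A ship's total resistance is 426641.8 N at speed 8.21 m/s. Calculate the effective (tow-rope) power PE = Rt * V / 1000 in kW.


Formula: PE = Rt * V / 1000 (kW)
Step 1 — PE (W) = 426641.8 * 8.21 = 3502729.178 W
Step 2 — PE (kW) = 3502729.178 / 1000 ≈ 3502.7 kW (5 s.f.)

3502.7 kW


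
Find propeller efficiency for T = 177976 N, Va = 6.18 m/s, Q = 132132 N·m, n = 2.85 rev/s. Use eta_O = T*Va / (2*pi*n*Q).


Formula: eta = T * Va / (2 * pi * n * Q)
Step 1 — numerator = T * Va = 177976 * 6.18 = 1099891.68
Step 2 — 2 * pi * n = 2 * pi * 2.85 = 17.907078
Step 3 — denominator = 17.907078 * 132132 = 2366098.03
Step 4 — eta = 1099891.68 / 2366098.03 ≈ 0.46485 (5 s.f.)

0.46485


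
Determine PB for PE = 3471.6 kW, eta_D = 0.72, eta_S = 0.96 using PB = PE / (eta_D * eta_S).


Formula: PB = PE / (eta_D * eta_S)
Step 1 — combined efficiency = eta_D * eta_S = 0.72 * 0.96 = 0.6912
Step 2 — PB = 3471.6 / 0.6912 ≈ 5022.6 kW (5 s.f.)

5022.6 kW


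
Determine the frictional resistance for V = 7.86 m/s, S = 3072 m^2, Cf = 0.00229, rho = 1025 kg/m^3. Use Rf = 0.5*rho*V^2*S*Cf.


Formula: Rf = 0.5 * rho * V^2 * S * Cf
Step 1 — V^2 = 7.86^2 = 61.7796
Step 2 — 0.5 * rho * V^2 = 0.5 * 1025 * 61.7796 = 31662.045
Step 3 — Rf = 31662.045 * 3072 * 0.00229 ≈ 222740 N (5 s.f.)

222740 N


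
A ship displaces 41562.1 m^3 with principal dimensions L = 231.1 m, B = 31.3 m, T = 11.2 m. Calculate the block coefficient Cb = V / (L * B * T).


Formula: Cb = V / (L * B * T)
Step 1 — L * B * T = 231.1 * 31.3 * 11.2 = 81014.416 m^3
Step 2 — Cb = 41562.1 / 81014.416 ≈ 0.51302 (5 s.f.)

0.51302


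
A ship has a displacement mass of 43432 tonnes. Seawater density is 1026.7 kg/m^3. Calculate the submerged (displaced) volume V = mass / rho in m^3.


Formula: V = mass / rho
Step 1 — convert tonnes to kg: 43432 t * 1000 = 43432000 kg
Step 2 — V = 43432000 / 1026.7 ≈ 42303 m^3 (5 s.f.)

42303 m^3


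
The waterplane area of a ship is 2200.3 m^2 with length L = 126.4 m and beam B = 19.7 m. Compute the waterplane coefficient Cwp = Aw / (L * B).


Formula: Cwp = Aw / (L * B)
Step 1 — L * B = 126.4 * 19.7 = 2490.08 m^2
Step 2 — Cwp = 2200.3 / 2490.08 ≈ 0.88363 (5 s.f.)

0.88363


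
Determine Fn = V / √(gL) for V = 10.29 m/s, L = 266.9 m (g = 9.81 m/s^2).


Formula: Fn = V / sqrt(g * L)
Step 1 — g * L = 9.81 * 266.9 = 2618.289
Step 2 — sqrt(g * L) = sqrt(2618.289) = 51.169219
Step 3 — Fn = 10.29 / 51.169219 ≈ 0.20110 (5 s.f.)

0.20110


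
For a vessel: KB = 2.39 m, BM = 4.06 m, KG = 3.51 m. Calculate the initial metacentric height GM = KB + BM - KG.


Formula: GM = KB + BM - KG
Step 1 — KM = KB + BM = 2.39 + 4.06 = 6.45 m
Step 2 — GM = KM - KG = 6.45 - 3.51 = 2.94 m

2.94 m


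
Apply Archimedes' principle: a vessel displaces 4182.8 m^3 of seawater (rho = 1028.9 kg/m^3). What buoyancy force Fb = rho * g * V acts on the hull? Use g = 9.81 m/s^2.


Formula: Fb = rho * g * V
Substituting: Fb = 1028.9 * 9.81 * 4182.8
Intermediate: 1028.9 * 9.81 = 10093.509
Result: Fb = 10093.509 * 4182.8 ≈ 42219000 N (5 s.f.)

42219000 N


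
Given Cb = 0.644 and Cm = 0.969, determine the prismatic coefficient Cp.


Formula: Cp = Cb / Cm
Substituting: Cp = 0.644 / 0.969
Result: Cp ≈ 0.66460 (5 s.f.)

0.66460


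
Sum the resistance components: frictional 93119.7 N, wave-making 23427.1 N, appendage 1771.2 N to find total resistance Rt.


Formula: Rt = Rf + Rw + Ra
Substituting: Rt = 93119.7 + 23427.1 + 1771.2
Result: Rt = 118318.0 N

118318.0 N


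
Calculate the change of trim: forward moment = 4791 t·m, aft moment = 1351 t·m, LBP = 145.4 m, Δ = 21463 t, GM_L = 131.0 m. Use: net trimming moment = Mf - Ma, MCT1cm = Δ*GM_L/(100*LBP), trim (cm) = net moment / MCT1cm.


Formula: net trimming moment = Mf - Ma; MCT1cm = Δ*GM_L/(100*LBP); trim = net moment / MCT1cm
Step 1 — net trimming moment = 4791 - 1351 = 3440 t·m
Step 2 — MCT1cm = 21463 * 131.0 / (100 * 145.4) = 193.3737 t·m/cm
Step 3 — trim = 3440 / 193.3737 ≈ 17.789 cm (5 s.f.)

17.789 cm


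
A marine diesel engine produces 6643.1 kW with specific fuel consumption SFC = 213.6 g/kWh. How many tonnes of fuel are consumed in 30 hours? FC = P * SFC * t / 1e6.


Formula: FC (tonnes) = P * SFC * t / 1,000,000
Step 1 — P * SFC * t = 6643.1 * 213.6 * 30 = 42568984.8 g
Step 2 — FC (tonnes) = 42568984.8 / 1,000,000 ≈ 42.569 tonnes (5 s.f.)

42.569 tonnes


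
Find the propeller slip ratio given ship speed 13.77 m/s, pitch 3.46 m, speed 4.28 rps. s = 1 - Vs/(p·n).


Formula: s = 1 - Vs / (p * n)
Step 1 — p * n = 3.46 * 4.28 = 14.8088
Step 2 — Vs / (p*n) = 13.77 / 14.8088 = 0.929853 (6 d.p.)
Step 3 — s = 1 - 0.929853 = 0.070147

0.070147


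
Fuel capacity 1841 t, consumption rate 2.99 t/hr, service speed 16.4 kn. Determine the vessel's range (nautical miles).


Formula: endurance = fuel / rate; range = endurance * speed
Step 1 — endurance = 1841 / 2.99 = 615.7191 hours
Step 2 — range = 615.7191 * 16.4 ≈ 10098 nautical miles (5 s.f.)

10098 NM


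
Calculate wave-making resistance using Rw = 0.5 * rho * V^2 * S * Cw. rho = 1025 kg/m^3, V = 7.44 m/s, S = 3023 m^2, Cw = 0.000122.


Formula: Rw = 0.5 * rho * V^2 * S * Cw
Step 1 — V^2 = 7.44^2 = 55.3536
Step 2 — 0.5 * rho * V^2 = 0.5 * 1025 * 55.3536 = 28368.72
Step 3 — Rw = 28368.72 * 3023 * 0.000122 ≈ 10463 N (5 s.f.)

10463 N


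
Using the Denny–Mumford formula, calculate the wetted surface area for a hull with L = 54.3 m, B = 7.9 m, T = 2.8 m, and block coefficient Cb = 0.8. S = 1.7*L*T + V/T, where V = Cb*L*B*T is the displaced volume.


Formula: S = 1.7*L*T + V/T with V = Cb*L*B*T, i.e. S = L * (1.7*T + Cb*B)
Step 1 — 1.7*T = 1.7 * 2.8 = 4.76 m
Step 2 — Cb*B = 0.8 * 7.9 = 6.32 m
Step 3 — 1.7*T + Cb*B = 4.76 + 6.32 = 11.08 m
Step 4 — S = 54.3 * 11.08 ≈ 601.64 m^2 (5 s.f.)

601.64 m^2


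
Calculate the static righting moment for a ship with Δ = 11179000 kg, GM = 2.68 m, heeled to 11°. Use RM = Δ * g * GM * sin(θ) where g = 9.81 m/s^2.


Formula: GZ = GM * sin(theta); RM = disp * g * GZ
Step 1 — GZ = 2.68 * sin(11°) = 2.68 * 0.190809 = 0.511368 m
Step 2 — RM = 11179000 * 9.81 * 0.511368 ≈ 56080000 N·m (5 s.f.)

56080000 N·m


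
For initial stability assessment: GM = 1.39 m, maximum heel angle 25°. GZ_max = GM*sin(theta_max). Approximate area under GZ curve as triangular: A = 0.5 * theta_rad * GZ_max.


Formula: GZ_max = GM * sin(theta); Area = 0.5 * theta_rad * GZ_max
Step 1 — GZ_max = 1.39 * sin(25°) = 1.39 * 0.422618 = 0.587439 m
Step 2 — theta_rad = 25 * pi/180 = 0.436332 rad
Step 3 — Area = 0.5 * 0.436332 * 0.587439 ≈ 0.12816 m·rad (5 s.f.)

0.12816 m·rad


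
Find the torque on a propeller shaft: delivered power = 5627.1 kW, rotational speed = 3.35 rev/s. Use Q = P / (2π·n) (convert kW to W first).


Formula: Q = P_W / (2 * pi * n)
Step 1 — P_W = 5627.1 kW * 1000 = 5627100.0 W
Step 2 — 2 * pi * n = 2 * pi * 3.35 = 21.048671
Step 3 — Q = 5627100.0 / 21.048671 ≈ 267340 N·m (5 s.f.)

267340 N·m


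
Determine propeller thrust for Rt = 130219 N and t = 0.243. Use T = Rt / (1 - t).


Formula: T = Rt / (1 - t)
Step 1 — (1 - t) = 1 - 0.243 = 0.757
Step 2 — T = 130219 / 0.757 ≈ 172020 N (5 s.f.)

172020 N


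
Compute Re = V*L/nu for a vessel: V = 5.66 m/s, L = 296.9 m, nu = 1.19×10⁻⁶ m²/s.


Formula: Re = V * L / nu
Step 1 — V * L = 5.66 * 296.9 = 1680.454 m^2/s
Step 2 — Re = 1680.454 / 1.19e-6 = 1.41e+09

1.41e+09


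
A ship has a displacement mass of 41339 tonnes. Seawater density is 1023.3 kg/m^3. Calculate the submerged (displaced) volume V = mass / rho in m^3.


Formula: V = mass / rho
Step 1 — convert tonnes to kg: 41339 t * 1000 = 41339000 kg
Step 2 — V = 41339000 / 1023.3 ≈ 40398 m^3 (5 s.f.)

40398 m^3


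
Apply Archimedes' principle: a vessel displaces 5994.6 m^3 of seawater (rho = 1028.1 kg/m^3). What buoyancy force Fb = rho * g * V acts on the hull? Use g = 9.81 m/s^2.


Formula: Fb = rho * g * V
Substituting: Fb = 1028.1 * 9.81 * 5994.6
Intermediate: 1028.1 * 9.81 = 10085.661
Result: Fb = 10085.661 * 5994.6 ≈ 60460000 N (5 s.f.)

60460000 N


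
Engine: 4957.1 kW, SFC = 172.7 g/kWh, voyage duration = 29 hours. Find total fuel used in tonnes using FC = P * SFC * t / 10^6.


Formula: FC (tonnes) = P * SFC * t / 1,000,000
Step 1 — P * SFC * t = 4957.1 * 172.7 * 29 = 24826643.93 g
Step 2 — FC (tonnes) = 24826643.93 / 1,000,000 ≈ 24.827 tonnes (5 s.f.)

24.827 tonnes


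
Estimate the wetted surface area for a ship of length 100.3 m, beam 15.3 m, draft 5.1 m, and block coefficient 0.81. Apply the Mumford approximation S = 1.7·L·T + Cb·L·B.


Formula: S = 1.7*L*T + V/T with V = Cb*L*B*T, i.e. S = L * (1.7*T + Cb*B)
Step 1 — 1.7*T = 1.7 * 5.1 = 8.67 m
Step 2 — Cb*B = 0.81 * 15.3 = 12.393 m
Step 3 — 1.7*T + Cb*B = 8.67 + 12.393 = 21.063 m
Step 4 — S = 100.3 * 21.063 ≈ 2112.6 m^2 (5 s.f.)

2112.6 m^2


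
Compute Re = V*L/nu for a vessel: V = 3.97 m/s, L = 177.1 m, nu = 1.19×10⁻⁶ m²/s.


Formula: Re = V * L / nu
Step 1 — V * L = 3.97 * 177.1 = 703.087 m^2/s
Step 2 — Re = 703.087 / 1.19e-6 = 5.91e+08

5.91e+08


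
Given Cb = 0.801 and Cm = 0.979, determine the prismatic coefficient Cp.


Formula: Cp = Cb / Cm
Substituting: Cp = 0.801 / 0.979
Result: Cp ≈ 0.81818 (5 s.f.)

0.81818


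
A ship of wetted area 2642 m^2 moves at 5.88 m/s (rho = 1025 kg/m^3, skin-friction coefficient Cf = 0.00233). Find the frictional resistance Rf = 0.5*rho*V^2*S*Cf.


Formula: Rf = 0.5 * rho * V^2 * S * Cf
Step 1 — V^2 = 5.88^2 = 34.5744
Step 2 — 0.5 * rho * V^2 = 0.5 * 1025 * 34.5744 = 17719.38
Step 3 — Rf = 17719.38 * 2642 * 0.00233 ≈ 109080 N (5 s.f.)

109080 N


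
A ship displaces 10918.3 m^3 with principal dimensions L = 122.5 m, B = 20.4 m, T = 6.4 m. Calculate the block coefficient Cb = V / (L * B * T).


Formula: Cb = V / (L * B * T)
Step 1 — L * B * T = 122.5 * 20.4 * 6.4 = 15993.6 m^3
Step 2 — Cb = 10918.3 / 15993.6 ≈ 0.68267 (5 s.f.)

0.68267


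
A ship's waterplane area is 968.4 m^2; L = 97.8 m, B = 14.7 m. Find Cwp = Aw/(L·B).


Formula: Cwp = Aw / (L * B)
Step 1 — L * B = 97.8 * 14.7 = 1437.66 m^2
Step 2 — Cwp = 968.4 / 1437.66 ≈ 0.67359 (5 s.f.)

0.67359


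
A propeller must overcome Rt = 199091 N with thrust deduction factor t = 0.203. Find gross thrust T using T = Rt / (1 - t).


Formula: T = Rt / (1 - t)
Step 1 — (1 - t) = 1 - 0.203 = 0.797
Step 2 — T = 199091 / 0.797 ≈ 249800 N (5 s.f.)

249800 N


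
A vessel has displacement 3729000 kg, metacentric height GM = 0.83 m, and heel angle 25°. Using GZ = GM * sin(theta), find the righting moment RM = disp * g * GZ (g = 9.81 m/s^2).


Formula: GZ = GM * sin(theta); RM = disp * g * GZ
Step 1 — GZ = 0.83 * sin(25°) = 0.83 * 0.422618 = 0.350773 m
Step 2 — RM = 3729000 * 9.81 * 0.350773 ≈ 12832000 N·m (5 s.f.)

12832000 N·m


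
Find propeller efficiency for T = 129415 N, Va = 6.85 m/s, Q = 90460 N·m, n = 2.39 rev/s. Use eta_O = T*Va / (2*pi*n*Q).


Formula: eta = T * Va / (2 * pi * n * Q)
Step 1 — numerator = T * Va = 129415 * 6.85 = 886492.75
Step 2 — 2 * pi * n = 2 * pi * 2.39 = 15.016813
Step 3 — denominator = 15.016813 * 90460 = 1358420.9
Step 4 — eta = 886492.75 / 1358420.9 ≈ 0.65259 (5 s.f.)

0.65259


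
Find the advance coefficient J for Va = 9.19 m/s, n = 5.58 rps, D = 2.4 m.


Formula: J = Va / (n * D)
Step 1 — n * D = 5.58 * 2.4 = 13.392
Step 2 — J = 9.19 / 13.392 ≈ 0.68623 (5 s.f.)

0.68623


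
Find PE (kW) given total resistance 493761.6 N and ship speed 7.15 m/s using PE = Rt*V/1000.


Formula: PE = Rt * V / 1000 (kW)
Step 1 — PE (W) = 493761.6 * 7.15 = 3530395.44 W
Step 2 — PE (kW) = 3530395.44 / 1000 ≈ 3530.4 kW (5 s.f.)

3530.4 kW


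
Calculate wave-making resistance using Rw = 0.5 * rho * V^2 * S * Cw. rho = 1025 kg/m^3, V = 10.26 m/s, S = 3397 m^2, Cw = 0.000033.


Formula: Rw = 0.5 * rho * V^2 * S * Cw
Step 1 — V^2 = 10.26^2 = 105.2676
Step 2 — 0.5 * rho * V^2 = 0.5 * 1025 * 105.2676 = 53949.645
Step 3 — Rw = 53949.645 * 3397 * 0.000033 ≈ 6047.8 N (5 s.f.)

6047.8 N


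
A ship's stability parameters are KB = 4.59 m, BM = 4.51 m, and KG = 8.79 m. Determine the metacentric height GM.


Formula: GM = KB + BM - KG
Step 1 — KM = KB + BM = 4.59 + 4.51 = 9.1 m
Step 2 — GM = KM - KG = 9.1 - 8.79 = 0.31 m

0.31 m


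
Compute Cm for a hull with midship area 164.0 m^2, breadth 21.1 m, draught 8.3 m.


Formula: Cm = Am / (B * T)
Step 1 — B * T = 21.1 * 8.3 = 175.13 m^2
Step 2 — Cm = 164.0 / 175.13 ≈ 0.93645 (5 s.f.)

0.93645


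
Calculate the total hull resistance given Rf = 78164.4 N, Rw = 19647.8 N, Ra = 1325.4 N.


Formula: Rt = Rf + Rw + Ra
Substituting: Rt = 78164.4 + 19647.8 + 1325.4
Result: Rt = 99137.6 N

99137.6 N


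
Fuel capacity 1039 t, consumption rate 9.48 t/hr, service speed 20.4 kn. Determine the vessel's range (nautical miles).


Formula: endurance = fuel / rate; range = endurance * speed
Step 1 — endurance = 1039 / 9.48 = 109.5992 hours
Step 2 — range = 109.5992 * 20.4 ≈ 2235.8 nautical miles (5 s.f.)

2235.8 NM


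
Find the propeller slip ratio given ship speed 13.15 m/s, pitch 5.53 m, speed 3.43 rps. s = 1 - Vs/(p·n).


Formula: s = 1 - Vs / (p * n)
Step 1 — p * n = 5.53 * 3.43 = 18.9679
Step 2 — Vs / (p*n) = 13.15 / 18.9679 = 0.693277 (6 d.p.)
Step 3 — s = 1 - 0.693277 = 0.306723

0.306723


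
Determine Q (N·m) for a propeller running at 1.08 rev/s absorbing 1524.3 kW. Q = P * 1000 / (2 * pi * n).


Formula: Q = P_W / (2 * pi * n)
Step 1 — P_W = 1524.3 kW * 1000 = 1524300.0 W
Step 2 — 2 * pi * n = 2 * pi * 1.08 = 6.78584
Step 3 — Q = 1524300.0 / 6.78584 ≈ 224630 N·m (5 s.f.)

224630 N·m


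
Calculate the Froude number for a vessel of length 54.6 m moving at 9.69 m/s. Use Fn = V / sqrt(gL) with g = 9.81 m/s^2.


Formula: Fn = V / sqrt(g * L)
Step 1 — g * L = 9.81 * 54.6 = 535.626
Step 2 — sqrt(g * L) = sqrt(535.626) = 23.143595
Step 3 — Fn = 9.69 / 23.143595 ≈ 0.41869 (5 s.f.)

0.41869


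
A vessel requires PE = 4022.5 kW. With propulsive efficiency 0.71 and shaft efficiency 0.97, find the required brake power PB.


Formula: PB = PE / (eta_D * eta_S)
Step 1 — combined efficiency = eta_D * eta_S = 0.71 * 0.97 = 0.6887
Step 2 — PB = 4022.5 / 0.6887 ≈ 5840.7 kW (5 s.f.)

5840.7 kW


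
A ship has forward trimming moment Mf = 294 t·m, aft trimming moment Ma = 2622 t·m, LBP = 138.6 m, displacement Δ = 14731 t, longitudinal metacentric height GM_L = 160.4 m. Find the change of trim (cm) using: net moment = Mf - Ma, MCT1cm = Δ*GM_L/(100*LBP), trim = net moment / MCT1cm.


Formula: net trimming moment = Mf - Ma; MCT1cm = Δ*GM_L/(100*LBP); trim = net moment / MCT1cm
Step 1 — net trimming moment = 294 - 2622 = -2328 t·m
Step 2 — MCT1cm = 14731 * 160.4 / (100 * 138.6) = 170.48 t·m/cm
Step 3 — trim = -2328 / 170.48 ≈ -13.656 cm (5 s.f.)

-13.656 cm


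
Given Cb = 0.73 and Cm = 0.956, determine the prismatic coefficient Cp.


Formula: Cp = Cb / Cm
Substituting: Cp = 0.73 / 0.956
Result: Cp ≈ 0.76360 (5 s.f.)

0.76360


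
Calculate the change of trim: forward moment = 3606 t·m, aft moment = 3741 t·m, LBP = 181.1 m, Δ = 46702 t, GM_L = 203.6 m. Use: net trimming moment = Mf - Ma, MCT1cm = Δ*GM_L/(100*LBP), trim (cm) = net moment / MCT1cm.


Formula: net trimming moment = Mf - Ma; MCT1cm = Δ*GM_L/(100*LBP); trim = net moment / MCT1cm
Step 1 — net trimming moment = 3606 - 3741 = -135 t·m
Step 2 — MCT1cm = 46702 * 203.6 / (100 * 181.1) = 525.0429 t·m/cm
Step 3 — trim = -135 / 525.0429 ≈ -0.25712 cm (5 s.f.)

-0.25712 cm


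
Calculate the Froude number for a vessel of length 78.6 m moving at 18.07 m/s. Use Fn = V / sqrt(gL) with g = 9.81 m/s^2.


Formula: Fn = V / sqrt(g * L)
Step 1 — g * L = 9.81 * 78.6 = 771.066
Step 2 — sqrt(g * L) = sqrt(771.066) = 27.768075
Step 3 — Fn = 18.07 / 27.768075 ≈ 0.65075 (5 s.f.)

0.65075


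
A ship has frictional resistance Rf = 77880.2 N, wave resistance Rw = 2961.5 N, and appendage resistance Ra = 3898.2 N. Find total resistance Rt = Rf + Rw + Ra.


Formula: Rt = Rf + Rw + Ra
Substituting: Rt = 77880.2 + 2961.5 + 3898.2
Result: Rt = 84739.9 N

84739.9 N


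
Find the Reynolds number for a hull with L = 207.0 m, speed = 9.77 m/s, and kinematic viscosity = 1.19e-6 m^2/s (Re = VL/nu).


Formula: Re = V * L / nu
Step 1 — V * L = 9.77 * 207.0 = 2022.39 m^2/s
Step 2 — Re = 2022.39 / 1.19e-6 = 1.70e+09

1.70e+09


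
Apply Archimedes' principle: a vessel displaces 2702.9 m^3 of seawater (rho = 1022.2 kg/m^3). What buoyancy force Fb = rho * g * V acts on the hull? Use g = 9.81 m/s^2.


Formula: Fb = rho * g * V
Substituting: Fb = 1022.2 * 9.81 * 2702.9
Intermediate: 1022.2 * 9.81 = 10027.782
Result: Fb = 10027.782 * 2702.9 ≈ 27104000 N (5 s.f.)

27104000 N


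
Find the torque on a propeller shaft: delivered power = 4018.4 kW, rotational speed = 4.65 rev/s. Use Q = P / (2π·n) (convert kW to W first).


Formula: Q = P_W / (2 * pi * n)
Step 1 — P_W = 4018.4 kW * 1000 = 4018400.0 W
Step 2 — 2 * pi * n = 2 * pi * 4.65 = 29.216812
Step 3 — Q = 4018400.0 / 29.216812 ≈ 137540 N·m (5 s.f.)

137540 N·m


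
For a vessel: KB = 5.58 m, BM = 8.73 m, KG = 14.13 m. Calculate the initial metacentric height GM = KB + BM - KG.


Formula: GM = KB + BM - KG
Step 1 — KM = KB + BM = 5.58 + 8.73 = 14.31 m
Step 2 — GM = KM - KG = 14.31 - 14.13 = 0.18 m

0.18 m


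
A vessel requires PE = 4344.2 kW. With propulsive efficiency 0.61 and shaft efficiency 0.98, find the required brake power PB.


Formula: PB = PE / (eta_D * eta_S)
Step 1 — combined efficiency = eta_D * eta_S = 0.61 * 0.98 = 0.5978
Step 2 — PB = 4344.2 / 0.5978 ≈ 7267.0 kW (5 s.f.)

7267.0 kW


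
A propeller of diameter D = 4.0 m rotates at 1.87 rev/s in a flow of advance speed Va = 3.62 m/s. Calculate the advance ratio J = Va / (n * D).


Formula: J = Va / (n * D)
Step 1 — n * D = 1.87 * 4.0 = 7.48
Step 2 — J = 3.62 / 7.48 ≈ 0.48396 (5 s.f.)

0.48396


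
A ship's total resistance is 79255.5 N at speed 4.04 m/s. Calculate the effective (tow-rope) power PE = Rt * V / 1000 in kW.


Formula: PE = Rt * V / 1000 (kW)
Step 1 — PE (W) = 79255.5 * 4.04 = 320192.22 W
Step 2 — PE (kW) = 320192.22 / 1000 ≈ 320.19 kW (5 s.f.)

320.19 kW


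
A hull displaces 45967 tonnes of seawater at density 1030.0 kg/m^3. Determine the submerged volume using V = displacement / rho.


Formula: V = mass / rho
Step 1 — convert tonnes to kg: 45967 t * 1000 = 45967000 kg
Step 2 — V = 45967000 / 1030.0 ≈ 44628 m^3 (5 s.f.)

44628 m^3


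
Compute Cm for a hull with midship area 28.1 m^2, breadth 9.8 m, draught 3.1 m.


Formula: Cm = Am / (B * T)
Step 1 — B * T = 9.8 * 3.1 = 30.38 m^2
Step 2 — Cm = 28.1 / 30.38 ≈ 0.92495 (5 s.f.)

0.92495


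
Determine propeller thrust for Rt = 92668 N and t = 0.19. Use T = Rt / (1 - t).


Formula: T = Rt / (1 - t)
Step 1 — (1 - t) = 1 - 0.19 = 0.81
Step 2 — T = 92668 / 0.81 ≈ 114400 N (5 s.f.)

114400 N


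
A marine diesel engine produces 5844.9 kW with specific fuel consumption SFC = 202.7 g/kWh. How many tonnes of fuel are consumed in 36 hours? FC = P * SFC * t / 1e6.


Formula: FC (tonnes) = P * SFC * t / 1,000,000
Step 1 — P * SFC * t = 5844.9 * 202.7 * 36 = 42651404.28 g
Step 2 — FC (tonnes) = 42651404.28 / 1,000,000 ≈ 42.651 tonnes (5 s.f.)

42.651 tonnes


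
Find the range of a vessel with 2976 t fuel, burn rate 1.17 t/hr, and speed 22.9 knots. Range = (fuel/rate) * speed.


Formula: endurance = fuel / rate; range = endurance * speed
Step 1 — endurance = 2976 / 1.17 = 2543.5897 hours
Step 2 — range = 2543.5897 * 22.9 ≈ 58248 nautical miles (5 s.f.)

58248 NM


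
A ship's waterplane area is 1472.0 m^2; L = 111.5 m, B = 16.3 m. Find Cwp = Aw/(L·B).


Formula: Cwp = Aw / (L * B)
Step 1 — L * B = 111.5 * 16.3 = 1817.45 m^2
Step 2 — Cwp = 1472.0 / 1817.45 ≈ 0.80993 (5 s.f.)

0.80993


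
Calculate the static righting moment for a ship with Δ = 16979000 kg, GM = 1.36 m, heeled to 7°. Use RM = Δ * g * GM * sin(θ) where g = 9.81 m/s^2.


Formula: GZ = GM * sin(theta); RM = disp * g * GZ
Step 1 — GZ = 1.36 * sin(7°) = 1.36 * 0.121869 = 0.165742 m
Step 2 — RM = 16979000 * 9.81 * 0.165742 ≈ 27607000 N·m (5 s.f.)

27607000 N·m


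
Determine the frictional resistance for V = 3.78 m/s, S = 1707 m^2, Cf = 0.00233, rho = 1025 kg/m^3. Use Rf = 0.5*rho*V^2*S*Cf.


Formula: Rf = 0.5 * rho * V^2 * S * Cf
Step 1 — V^2 = 3.78^2 = 14.2884
Step 2 — 0.5 * rho * V^2 = 0.5 * 1025 * 14.2884 = 7322.805
Step 3 — Rf = 7322.805 * 1707 * 0.00233 ≈ 29125 N (5 s.f.)

29125 N


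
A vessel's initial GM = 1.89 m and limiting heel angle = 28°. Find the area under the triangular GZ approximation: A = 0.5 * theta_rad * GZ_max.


Formula: GZ_max = GM * sin(theta); Area = 0.5 * theta_rad * GZ_max
Step 1 — GZ_max = 1.89 * sin(28°) = 1.89 * 0.469472 = 0.887302 m
Step 2 — theta_rad = 28 * pi/180 = 0.488692 rad
Step 3 — Area = 0.5 * 0.488692 * 0.887302 ≈ 0.21681 m·rad (5 s.f.)

0.21681 m·rad


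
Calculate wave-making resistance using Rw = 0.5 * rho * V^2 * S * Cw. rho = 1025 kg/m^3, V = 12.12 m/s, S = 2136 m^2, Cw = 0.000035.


Formula: Rw = 0.5 * rho * V^2 * S * Cw
Step 1 — V^2 = 12.12^2 = 146.8944
Step 2 — 0.5 * rho * V^2 = 0.5 * 1025 * 146.8944 = 75283.38
Step 3 — Rw = 75283.38 * 2136 * 0.000035 ≈ 5628.2 N (5 s.f.)

5628.2 N


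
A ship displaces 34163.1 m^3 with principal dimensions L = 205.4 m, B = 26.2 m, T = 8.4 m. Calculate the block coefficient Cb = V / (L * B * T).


Formula: Cb = V / (L * B * T)
Step 1 — L * B * T = 205.4 * 26.2 * 8.4 = 45204.432 m^3
Step 2 — Cb = 34163.1 / 45204.432 ≈ 0.75575 (5 s.f.)

0.75575


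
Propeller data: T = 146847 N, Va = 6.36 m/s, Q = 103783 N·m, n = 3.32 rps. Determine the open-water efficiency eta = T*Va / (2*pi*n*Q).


Formula: eta = T * Va / (2 * pi * n * Q)
Step 1 — numerator = T * Va = 146847 * 6.36 = 933946.92
Step 2 — 2 * pi * n = 2 * pi * 3.32 = 20.860175
Step 3 — denominator = 20.860175 * 103783 = 2164931.54
Step 4 — eta = 933946.92 / 2164931.54 ≈ 0.43140 (5 s.f.)

0.43140


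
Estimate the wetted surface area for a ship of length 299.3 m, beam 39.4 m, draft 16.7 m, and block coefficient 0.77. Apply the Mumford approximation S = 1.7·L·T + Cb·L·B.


Formula: S = 1.7*L*T + V/T with V = Cb*L*B*T, i.e. S = L * (1.7*T + Cb*B)
Step 1 — 1.7*T = 1.7 * 16.7 = 28.39 m
Step 2 — Cb*B = 0.77 * 39.4 = 30.338 m
Step 3 — 1.7*T + Cb*B = 28.39 + 30.338 = 58.728 m
Step 4 — S = 299.3 * 58.728 ≈ 17577 m^2 (5 s.f.)

17577 m^2


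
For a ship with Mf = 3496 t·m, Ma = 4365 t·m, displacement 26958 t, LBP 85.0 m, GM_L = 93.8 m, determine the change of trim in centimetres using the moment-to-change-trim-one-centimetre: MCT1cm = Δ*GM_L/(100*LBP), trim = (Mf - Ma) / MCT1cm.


Formula: net trimming moment = Mf - Ma; MCT1cm = Δ*GM_L/(100*LBP); trim = net moment / MCT1cm
Step 1 — net trimming moment = 3496 - 4365 = -869 t·m
Step 2 — MCT1cm = 26958 * 93.8 / (100 * 85.0) = 297.4895 t·m/cm
Step 3 — trim = -869 / 297.4895 ≈ -2.9211 cm (5 s.f.)

-2.9211 cm


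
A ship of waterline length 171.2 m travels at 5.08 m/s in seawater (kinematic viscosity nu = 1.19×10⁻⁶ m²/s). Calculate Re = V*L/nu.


Formula: Re = V * L / nu
Step 1 — V * L = 5.08 * 171.2 = 869.696 m^2/s
Step 2 — Re = 869.696 / 1.19e-6 = 7.31e+08

7.31e+08


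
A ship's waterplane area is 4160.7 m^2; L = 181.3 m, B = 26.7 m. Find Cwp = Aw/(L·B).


Formula: Cwp = Aw / (L * B)
Step 1 — L * B = 181.3 * 26.7 = 4840.71 m^2
Step 2 — Cwp = 4160.7 / 4840.71 ≈ 0.85952 (5 s.f.)

0.85952


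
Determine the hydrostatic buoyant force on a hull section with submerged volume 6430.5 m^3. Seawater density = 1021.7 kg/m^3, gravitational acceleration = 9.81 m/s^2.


Formula: Fb = rho * g * V
Substituting: Fb = 1021.7 * 9.81 * 6430.5
Intermediate: 1021.7 * 9.81 = 10022.877
Result: Fb = 10022.877 * 6430.5 ≈ 64452000 N (5 s.f.)

64452000 N


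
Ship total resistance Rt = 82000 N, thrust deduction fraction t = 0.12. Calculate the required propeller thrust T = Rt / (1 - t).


Formula: T = Rt / (1 - t)
Step 1 — (1 - t) = 1 - 0.12 = 0.88
Step 2 — T = 82000 / 0.88 ≈ 93182 N (5 s.f.)

93182 N


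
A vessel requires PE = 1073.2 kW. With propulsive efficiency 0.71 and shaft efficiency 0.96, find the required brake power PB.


Formula: PB = PE / (eta_D * eta_S)
Step 1 — combined efficiency = eta_D * eta_S = 0.71 * 0.96 = 0.6816
Step 2 — PB = 1073.2 / 0.6816 ≈ 1574.5 kW (5 s.f.)

1574.5 kW


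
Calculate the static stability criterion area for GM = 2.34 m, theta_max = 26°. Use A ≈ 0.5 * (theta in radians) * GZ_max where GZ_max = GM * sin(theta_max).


Formula: GZ_max = GM * sin(theta); Area = 0.5 * theta_rad * GZ_max
Step 1 — GZ_max = 2.34 * sin(26°) = 2.34 * 0.438371 = 1.025788 m
Step 2 — theta_rad = 26 * pi/180 = 0.453786 rad
Step 3 — Area = 0.5 * 0.453786 * 1.025788 ≈ 0.23274 m·rad (5 s.f.)

0.23274 m·rad


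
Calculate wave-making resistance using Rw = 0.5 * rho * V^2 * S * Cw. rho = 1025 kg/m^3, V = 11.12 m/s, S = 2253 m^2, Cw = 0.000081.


Formula: Rw = 0.5 * rho * V^2 * S * Cw
Step 1 — V^2 = 11.12^2 = 123.6544
Step 2 — 0.5 * rho * V^2 = 0.5 * 1025 * 123.6544 = 63372.88
Step 3 — Rw = 63372.88 * 2253 * 0.000081 ≈ 11565 N (5 s.f.)

11565 N


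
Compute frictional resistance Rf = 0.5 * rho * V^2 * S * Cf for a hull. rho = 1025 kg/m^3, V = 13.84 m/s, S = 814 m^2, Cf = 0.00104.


Formula: Rf = 0.5 * rho * V^2 * S * Cf
Step 1 — V^2 = 13.84^2 = 191.5456
Step 2 — 0.5 * rho * V^2 = 0.5 * 1025 * 191.5456 = 98167.12
Step 3 — Rf = 98167.12 * 814 * 0.00104 ≈ 83104 N (5 s.f.)

83104 N


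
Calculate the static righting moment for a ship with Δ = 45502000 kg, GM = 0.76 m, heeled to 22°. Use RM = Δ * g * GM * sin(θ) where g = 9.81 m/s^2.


Formula: GZ = GM * sin(theta); RM = disp * g * GZ
Step 1 — GZ = 0.76 * sin(22°) = 0.76 * 0.374607 = 0.284701 m
Step 2 — RM = 45502000 * 9.81 * 0.284701 ≈ 127080000 N·m (5 s.f.)

127080000 N·m


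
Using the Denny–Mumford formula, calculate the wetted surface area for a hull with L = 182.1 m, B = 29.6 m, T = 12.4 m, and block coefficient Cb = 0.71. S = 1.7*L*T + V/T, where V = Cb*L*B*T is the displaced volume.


Formula: S = 1.7*L*T + V/T with V = Cb*L*B*T, i.e. S = L * (1.7*T + Cb*B)
Step 1 — 1.7*T = 1.7 * 12.4 = 21.08 m
Step 2 — Cb*B = 0.71 * 29.6 = 21.016 m
Step 3 — 1.7*T + Cb*B = 21.08 + 21.016 = 42.096 m
Step 4 — S = 182.1 * 42.096 ≈ 7665.7 m^2 (5 s.f.)

7665.7 m^2


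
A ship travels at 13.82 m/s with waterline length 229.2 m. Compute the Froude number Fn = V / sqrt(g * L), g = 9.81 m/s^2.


Formula: Fn = V / sqrt(g * L)
Step 1 — g * L = 9.81 * 229.2 = 2248.452
Step 2 — sqrt(g * L) = sqrt(2248.452) = 47.417845
Step 3 — Fn = 13.82 / 47.417845 ≈ 0.29145 (5 s.f.)

0.29145


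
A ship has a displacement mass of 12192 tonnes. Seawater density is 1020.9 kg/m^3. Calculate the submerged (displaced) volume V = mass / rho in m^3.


Formula: V = mass / rho
Step 1 — convert tonnes to kg: 12192 t * 1000 = 12192000 kg
Step 2 — V = 12192000 / 1020.9 ≈ 11942 m^3 (5 s.f.)

11942 m^3


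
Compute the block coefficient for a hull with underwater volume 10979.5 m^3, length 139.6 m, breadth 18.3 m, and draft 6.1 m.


Formula: Cb = V / (L * B * T)
Step 1 — L * B * T = 139.6 * 18.3 * 6.1 = 15583.548 m^3
Step 2 — Cb = 10979.5 / 15583.548 ≈ 0.70456 (5 s.f.)

0.70456


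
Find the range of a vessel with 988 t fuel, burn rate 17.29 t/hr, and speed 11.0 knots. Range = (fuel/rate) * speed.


Formula: endurance = fuel / rate; range = endurance * speed
Step 1 — endurance = 988 / 17.29 = 57.1429 hours
Step 2 — range = 57.1429 * 11.0 ≈ 628.57 nautical miles (5 s.f.)

628.57 NM


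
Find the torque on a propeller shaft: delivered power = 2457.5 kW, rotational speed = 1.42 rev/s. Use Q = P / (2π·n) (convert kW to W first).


Formula: Q = P_W / (2 * pi * n)
Step 1 — P_W = 2457.5 kW * 1000 = 2457500.0 W
Step 2 — 2 * pi * n = 2 * pi * 1.42 = 8.922123
Step 3 — Q = 2457500.0 / 8.922123 ≈ 275440 N·m (5 s.f.)

275440 N·m


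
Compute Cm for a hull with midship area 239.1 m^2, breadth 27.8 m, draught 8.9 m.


Formula: Cm = Am / (B * T)
Step 1 — B * T = 27.8 * 8.9 = 247.42 m^2
Step 2 — Cm = 239.1 / 247.42 ≈ 0.96637 (5 s.f.)

0.96637


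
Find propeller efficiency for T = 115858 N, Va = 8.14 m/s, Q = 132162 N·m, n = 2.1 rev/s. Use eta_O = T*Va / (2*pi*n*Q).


Formula: eta = T * Va / (2 * pi * n * Q)
Step 1 — numerator = T * Va = 115858 * 8.14 = 943084.12
Step 2 — 2 * pi * n = 2 * pi * 2.1 = 13.194689
Step 3 — denominator = 13.194689 * 132162 = 1743836.49
Step 4 — eta = 943084.12 / 1743836.49 ≈ 0.54081 (5 s.f.)

0.54081


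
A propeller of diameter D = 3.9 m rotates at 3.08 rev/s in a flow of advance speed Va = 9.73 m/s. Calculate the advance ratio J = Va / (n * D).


Formula: J = Va / (n * D)
Step 1 — n * D = 3.08 * 3.9 = 12.012
Step 2 — J = 9.73 / 12.012 ≈ 0.81002 (5 s.f.)

0.81002


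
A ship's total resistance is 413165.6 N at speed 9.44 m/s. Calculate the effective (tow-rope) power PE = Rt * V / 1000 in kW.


Formula: PE = Rt * V / 1000 (kW)
Step 1 — PE (W) = 413165.6 * 9.44 = 3900283.264 W
Step 2 — PE (kW) = 3900283.264 / 1000 ≈ 3900.3 kW (5 s.f.)

3900.3 kW
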